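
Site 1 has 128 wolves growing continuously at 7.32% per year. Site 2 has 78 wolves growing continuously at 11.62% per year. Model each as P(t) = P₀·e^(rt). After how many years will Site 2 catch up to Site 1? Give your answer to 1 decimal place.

t ≈ 11.5 years

128·e^(0.0732t) = 78·e^(0.1162t)
128/78 = e^((0.1162 − 0.0732)t) → ln(1.64103) = 0.043·t
t = 0.49532 / 0.043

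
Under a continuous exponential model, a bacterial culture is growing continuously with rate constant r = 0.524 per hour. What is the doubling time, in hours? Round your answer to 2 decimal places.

doubling time ≈ 1.32 hours

doubling time = ln(2) / |r| = 0.69315 / 0.524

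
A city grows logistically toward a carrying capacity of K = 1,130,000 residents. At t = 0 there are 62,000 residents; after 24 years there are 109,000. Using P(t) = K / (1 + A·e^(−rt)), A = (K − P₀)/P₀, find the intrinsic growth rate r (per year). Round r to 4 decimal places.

r ≈ 0.0254 per year

A = (1130000 − 62000)/62000 = 17.22581
109000 = 1130000/(1 + 17.22581·e^(−r·24)) → e^(−24r) = (10.36697 − 1)/17.22581 = 0.543776
r = −ln(0.543776)/24 = 0.60922/24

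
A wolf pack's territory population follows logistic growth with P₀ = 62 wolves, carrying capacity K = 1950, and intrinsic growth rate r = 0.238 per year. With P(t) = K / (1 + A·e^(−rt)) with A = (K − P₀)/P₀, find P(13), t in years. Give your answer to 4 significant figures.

≈ 819.3 wolves

A = (1950 − 62)/62 = 30.45161
P(13) = 1950 / (1 + 30.45161·e^(−0.238·13)) = 1950 / (1 + 30.45161·0.04532)
= 1950 / 2.38008 ≈ 819.3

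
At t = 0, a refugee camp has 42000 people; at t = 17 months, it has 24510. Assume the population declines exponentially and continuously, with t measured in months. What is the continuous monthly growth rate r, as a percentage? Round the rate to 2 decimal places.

r ≈ -3.17% per month

24510 = 42000 · e^(r·17)
e^(17r) = 24510/42000 = 0.58357
r = ln(0.58357) / 17 = -0.53859 / 17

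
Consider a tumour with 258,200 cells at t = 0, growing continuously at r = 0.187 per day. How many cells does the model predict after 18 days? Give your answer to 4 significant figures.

P(18) = 258200 · e^(0.187·18) = 258200 · e^(3.366)
= 258200 · 28.96245 ≈ 7478103.37

≈ 7,478,000 cells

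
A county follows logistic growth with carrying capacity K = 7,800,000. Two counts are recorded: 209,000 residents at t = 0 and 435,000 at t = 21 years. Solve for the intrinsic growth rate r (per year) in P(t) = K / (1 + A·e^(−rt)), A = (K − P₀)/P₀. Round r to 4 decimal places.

A = (7800000 − 209000)/209000 = 36.32057
435000 = 7800000/(1 + 36.32057·e^(−r·21)) → e^(−21r) = (17.93103 − 1)/36.32057 = 0.466155
r = −ln(0.466155)/21 = 0.76324/21

r ≈ 0.0363 per year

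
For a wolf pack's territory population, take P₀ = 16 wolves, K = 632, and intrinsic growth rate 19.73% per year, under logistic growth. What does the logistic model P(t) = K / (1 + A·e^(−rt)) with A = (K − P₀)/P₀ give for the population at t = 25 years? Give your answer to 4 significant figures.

A = (632 − 16)/16 = 38.5
P(25) = 632 / (1 + 38.5·e^(−0.1973·25)) = 632 / (1 + 38.5·0.007208)
= 632 / 1.27753 ≈ 494.71

≈ 494.7 wolves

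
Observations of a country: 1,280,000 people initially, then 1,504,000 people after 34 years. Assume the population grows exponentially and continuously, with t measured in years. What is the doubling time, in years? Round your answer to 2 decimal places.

r = ln(1504000/1280000) / 34 = ln(1.175) / 34 ≈ 0.004743 per year
doubling time = ln 2 / |r| = 0.69315 / 0.004743

doubling time ≈ 146.14 years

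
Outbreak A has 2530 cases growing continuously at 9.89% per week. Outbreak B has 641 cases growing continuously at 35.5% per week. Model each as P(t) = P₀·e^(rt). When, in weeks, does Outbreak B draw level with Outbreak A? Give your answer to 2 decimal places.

2530·e^(0.0989t) = 641·e^(0.355t)
2530/641 = e^((0.355 − 0.0989)t) → ln(3.94696) = 0.2561·t
t = 1.37295 / 0.2561

t ≈ 5.36 weeks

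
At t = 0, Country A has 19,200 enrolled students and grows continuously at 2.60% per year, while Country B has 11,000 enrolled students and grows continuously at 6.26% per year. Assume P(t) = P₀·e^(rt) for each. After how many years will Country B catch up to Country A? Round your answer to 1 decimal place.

t ≈ 15.2 years

19200·e^(0.026t) = 11000·e^(0.0626t)
19200/11000 = e^((0.0626 − 0.026)t) → ln(1.74545) = 0.0366·t
t = 0.55702 / 0.0366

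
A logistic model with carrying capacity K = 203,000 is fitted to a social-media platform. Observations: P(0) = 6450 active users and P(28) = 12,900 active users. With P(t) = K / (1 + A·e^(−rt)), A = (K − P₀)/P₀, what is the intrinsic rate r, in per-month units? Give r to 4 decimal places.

r ≈ 0.0259 per month

A = (203000 − 6450)/6450 = 30.47287
12900 = 203000/(1 + 30.47287·e^(−r·28)) → e^(−28r) = (15.73643 − 1)/30.47287 = 0.483592
r = −ln(0.483592)/28 = 0.72651/28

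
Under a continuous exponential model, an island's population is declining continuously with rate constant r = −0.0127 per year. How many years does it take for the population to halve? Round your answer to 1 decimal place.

half-life = ln(2) / |r| = 0.69315 / 0.0127

half-life ≈ 54.6 years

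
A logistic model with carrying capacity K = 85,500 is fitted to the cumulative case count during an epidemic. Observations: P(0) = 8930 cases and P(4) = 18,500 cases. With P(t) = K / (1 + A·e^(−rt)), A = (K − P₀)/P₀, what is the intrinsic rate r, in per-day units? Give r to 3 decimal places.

r ≈ 0.215 per day

A = (85500 − 8930)/8930 = 8.57447
18500 = 85500/(1 + 8.57447·e^(−r·4)) → e^(−4r) = (4.62162 − 1)/8.57447 = 0.422373
r = −ln(0.422373)/4 = 0.86187/4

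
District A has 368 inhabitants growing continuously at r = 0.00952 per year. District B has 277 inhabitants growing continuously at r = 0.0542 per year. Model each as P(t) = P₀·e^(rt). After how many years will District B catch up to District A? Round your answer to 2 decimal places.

368·e^(0.00952t) = 277·e^(0.0542t)
368/277 = e^((0.0542 − 0.00952)t) → ln(1.32852) = 0.04468·t
t = 0.28407 / 0.04468

t ≈ 6.36 years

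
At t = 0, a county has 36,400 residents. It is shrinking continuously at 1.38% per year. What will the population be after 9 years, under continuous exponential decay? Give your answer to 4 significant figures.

P(9) = 36400 · e^(-0.0138·9) = 36400 · e^(-0.1242)
= 36400 · 0.8832 ≈ 32148.6

≈ 32,150 residents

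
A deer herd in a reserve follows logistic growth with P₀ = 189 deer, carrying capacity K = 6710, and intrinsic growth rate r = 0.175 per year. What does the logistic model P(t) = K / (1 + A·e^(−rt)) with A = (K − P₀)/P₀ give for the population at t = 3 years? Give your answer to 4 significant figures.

≈ 313.4 deer

A = (6710 − 189)/189 = 34.50265
P(3) = 6710 / (1 + 34.50265·e^(−0.175·3)) = 6710 / (1 + 34.50265·0.591555)
= 6710 / 21.41023 ≈ 313.4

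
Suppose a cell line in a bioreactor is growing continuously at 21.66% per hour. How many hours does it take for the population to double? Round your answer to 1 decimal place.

doubling time ≈ 3.2 hours

doubling time = ln(2) / |r| = 0.69315 / 0.2166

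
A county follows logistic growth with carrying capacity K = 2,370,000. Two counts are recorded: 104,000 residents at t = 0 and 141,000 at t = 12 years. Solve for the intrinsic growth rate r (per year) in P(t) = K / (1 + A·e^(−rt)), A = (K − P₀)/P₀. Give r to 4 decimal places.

r ≈ 0.0267 per year

A = (2370000 − 104000)/104000 = 21.78846
141000 = 2370000/(1 + 21.78846·e^(−r·12)) → e^(−12r) = (16.80851 − 1)/21.78846 = 0.725545
r = −ln(0.725545)/12 = 0.32083/12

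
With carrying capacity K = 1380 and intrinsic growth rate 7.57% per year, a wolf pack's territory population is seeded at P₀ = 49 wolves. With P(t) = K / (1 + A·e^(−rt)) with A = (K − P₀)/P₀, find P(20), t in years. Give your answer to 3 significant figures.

A = (1380 − 49)/49 = 27.16327
P(20) = 1380 / (1 + 27.16327·e^(−0.0757·20)) = 1380 / (1 + 27.16327·0.220028)
= 1380 / 6.97668 ≈ 197.8

≈ 198 wolves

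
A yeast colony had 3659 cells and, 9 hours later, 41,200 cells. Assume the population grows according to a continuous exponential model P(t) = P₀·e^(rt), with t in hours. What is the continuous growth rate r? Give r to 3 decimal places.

41200 = 3659 · e^(r·9)
e^(9r) = 41200/3659 = 11.25991
r = ln(11.25991) / 9 = 2.42125 / 9

r ≈ 0.269 per hour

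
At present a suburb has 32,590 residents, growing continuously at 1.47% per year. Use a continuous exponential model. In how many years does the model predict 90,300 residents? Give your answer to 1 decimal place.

t ≈ 69.3 years

90300 = 32590 · e^(0.0147·t)
t = ln(90300/32590) / 0.0147 = ln(2.77079) / 0.0147 = 1.01913 / 0.0147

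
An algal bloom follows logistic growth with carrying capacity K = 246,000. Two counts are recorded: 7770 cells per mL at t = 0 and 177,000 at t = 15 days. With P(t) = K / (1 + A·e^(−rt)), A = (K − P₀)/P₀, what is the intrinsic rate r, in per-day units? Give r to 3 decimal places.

r ≈ 0.291 per day

A = (246000 − 7770)/7770 = 30.66023
177000 = 246000/(1 + 30.66023·e^(−r·15)) → e^(−15r) = (1.38983 − 1)/30.66023 = 0.012715
r = −ln(0.012715)/15 = 4.36501/15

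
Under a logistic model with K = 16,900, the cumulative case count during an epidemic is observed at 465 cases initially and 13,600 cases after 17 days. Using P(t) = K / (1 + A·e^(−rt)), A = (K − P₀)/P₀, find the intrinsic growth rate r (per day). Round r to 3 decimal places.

r ≈ 0.293 per day

A = (16900 − 465)/465 = 35.34409
13600 = 16900/(1 + 35.34409·e^(−r·17)) → e^(−17r) = (1.24265 − 1)/35.34409 = 0.006865
r = −ln(0.006865)/17 = 4.98128/17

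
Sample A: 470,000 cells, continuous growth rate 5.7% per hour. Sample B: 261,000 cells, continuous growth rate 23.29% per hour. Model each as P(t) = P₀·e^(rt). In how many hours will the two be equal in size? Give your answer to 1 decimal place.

t ≈ 3.3 hours

470000·e^(0.057t) = 261000·e^(0.2329t)
470000/261000 = e^((0.2329 − 0.057)t) → ln(1.80077) = 0.1759·t
t = 0.58821 / 0.1759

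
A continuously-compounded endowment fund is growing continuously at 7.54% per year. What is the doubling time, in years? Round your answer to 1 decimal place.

doubling time ≈ 9.2 years

doubling time = ln(2) / |r| = 0.69315 / 0.0754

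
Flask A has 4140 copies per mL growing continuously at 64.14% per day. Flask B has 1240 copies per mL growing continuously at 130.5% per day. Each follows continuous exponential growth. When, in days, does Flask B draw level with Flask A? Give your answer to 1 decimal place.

t ≈ 1.8 days

4140·e^(0.6414t) = 1240·e^(1.305t)
4140/1240 = e^((1.305 − 0.6414)t) → ln(3.33871) = 0.6636·t
t = 1.20558 / 0.6636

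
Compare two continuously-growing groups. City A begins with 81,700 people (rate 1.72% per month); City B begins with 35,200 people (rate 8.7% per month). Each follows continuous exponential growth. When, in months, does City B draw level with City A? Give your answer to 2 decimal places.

t ≈ 12.06 months

81700·e^(0.0172t) = 35200·e^(0.087t)
81700/35200 = e^((0.087 − 0.0172)t) → ln(2.32102) = 0.0698·t
t = 0.84201 / 0.0698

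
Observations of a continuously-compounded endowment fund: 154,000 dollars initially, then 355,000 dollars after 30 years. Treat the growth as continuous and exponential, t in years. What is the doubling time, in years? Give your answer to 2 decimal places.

doubling time ≈ 24.90 years

r = ln(355000/154000) / 30 = ln(2.30519) / 30 ≈ 0.027839 per year
doubling time = ln 2 / |r| = 0.69315 / 0.027839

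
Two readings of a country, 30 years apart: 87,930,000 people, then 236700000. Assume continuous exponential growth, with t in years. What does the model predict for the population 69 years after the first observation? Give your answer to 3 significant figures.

r = ln(236700000/87930000) / 30 ≈ 0.033008 per year
P(69) = 87930000 · e^(0.033008·69) = 87930000 · 9.75306 ≈ 857586228.14

≈ 858,000,000 people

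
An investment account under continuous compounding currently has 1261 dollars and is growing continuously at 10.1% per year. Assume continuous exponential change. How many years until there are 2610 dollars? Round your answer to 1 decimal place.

2610 = 1261 · e^(0.101·t)
t = ln(2610/1261) / 0.101 = ln(2.06979) / 0.101 = 0.72745 / 0.101

t ≈ 7.2 years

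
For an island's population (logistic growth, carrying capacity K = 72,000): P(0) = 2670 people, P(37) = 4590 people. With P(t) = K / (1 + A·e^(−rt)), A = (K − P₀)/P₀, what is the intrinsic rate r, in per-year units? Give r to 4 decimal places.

r ≈ 0.0154 per year

A = (72000 − 2670)/2670 = 25.96629
4590 = 72000/(1 + 25.96629·e^(−r·37)) → e^(−37r) = (15.68627 − 1)/25.96629 = 0.56559
r = −ln(0.56559)/37 = 0.56989/37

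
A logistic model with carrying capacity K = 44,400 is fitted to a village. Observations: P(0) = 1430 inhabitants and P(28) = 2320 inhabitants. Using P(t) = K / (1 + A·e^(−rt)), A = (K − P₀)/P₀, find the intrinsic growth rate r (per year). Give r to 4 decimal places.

r ≈ 0.0180 per year

A = (44400 − 1430)/1430 = 30.04895
2320 = 44400/(1 + 30.04895·e^(−r·28)) → e^(−28r) = (19.13793 − 1)/30.04895 = 0.603613
r = −ln(0.603613)/28 = 0.50482/28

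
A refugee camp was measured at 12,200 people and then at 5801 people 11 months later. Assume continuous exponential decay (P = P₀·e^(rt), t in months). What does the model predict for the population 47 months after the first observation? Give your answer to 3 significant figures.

≈ 509 people

r = ln(5801/12200) / 11 ≈ -0.067582 per month
P(47) = 12200 · e^(-0.067582·47) = 12200 · 0.04174 ≈ 509.19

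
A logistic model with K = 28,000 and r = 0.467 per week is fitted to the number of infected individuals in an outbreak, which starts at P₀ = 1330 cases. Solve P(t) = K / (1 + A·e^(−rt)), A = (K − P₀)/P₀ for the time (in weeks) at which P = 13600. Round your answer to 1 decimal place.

t ≈ 6.3 weeks

A = (28000 − 1330)/1330 = 20.05263
13600 = 28000/(1 + 20.05263·e^(−0.467t)) → 1 + 20.05263·e^(−0.467t) = 2.05882
e^(−0.467t) = 0.052802 → t = ln(18.9386)/0.467 = 2.9412/0.467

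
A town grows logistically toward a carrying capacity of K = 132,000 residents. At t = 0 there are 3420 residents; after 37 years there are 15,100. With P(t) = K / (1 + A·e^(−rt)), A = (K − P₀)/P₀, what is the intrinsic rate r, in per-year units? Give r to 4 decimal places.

r ≈ 0.0427 per year

A = (132000 − 3420)/3420 = 37.59649
15100 = 132000/(1 + 37.59649·e^(−r·37)) → e^(−37r) = (8.74172 − 1)/37.59649 = 0.205916
r = −ln(0.205916)/37 = 1.58029/37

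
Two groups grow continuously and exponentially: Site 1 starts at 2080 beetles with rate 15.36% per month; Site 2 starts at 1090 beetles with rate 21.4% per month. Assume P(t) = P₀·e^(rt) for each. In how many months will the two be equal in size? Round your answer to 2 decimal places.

2080·e^(0.1536t) = 1090·e^(0.214t)
2080/1090 = e^((0.214 − 0.1536)t) → ln(1.90826) = 0.0604·t
t = 0.64619 / 0.0604

t ≈ 10.70 months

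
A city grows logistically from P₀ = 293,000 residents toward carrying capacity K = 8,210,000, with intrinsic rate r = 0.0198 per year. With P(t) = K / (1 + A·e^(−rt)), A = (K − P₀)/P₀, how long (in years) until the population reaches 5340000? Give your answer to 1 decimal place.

A = (8210000 − 293000)/293000 = 27.02048
5340000 = 8210000/(1 + 27.02048·e^(−0.0198t)) → 1 + 27.02048·e^(−0.0198t) = 1.53745
e^(−0.0198t) = 0.019891 → t = ln(50.27504)/0.0198 = 3.91751/0.0198

t ≈ 197.9 years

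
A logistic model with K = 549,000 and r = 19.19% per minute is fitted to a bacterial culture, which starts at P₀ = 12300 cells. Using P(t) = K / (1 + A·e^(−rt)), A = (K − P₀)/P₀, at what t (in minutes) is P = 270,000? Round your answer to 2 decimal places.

A = (549000 − 12300)/12300 = 43.63415
270000 = 549000/(1 + 43.63415·e^(−0.1919t)) → 1 + 43.63415·e^(−0.1919t) = 2.03333
e^(−0.1919t) = 0.023682 → t = ln(42.22659)/0.1919 = 3.74305/0.1919

t ≈ 19.51 minutes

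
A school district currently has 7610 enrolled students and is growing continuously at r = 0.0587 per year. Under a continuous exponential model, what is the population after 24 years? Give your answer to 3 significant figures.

≈ 31,100 enrolled students

P(24) = 7610 · e^(0.0587·24) = 7610 · e^(1.4088)
= 7610 · 4.09104 ≈ 31132.84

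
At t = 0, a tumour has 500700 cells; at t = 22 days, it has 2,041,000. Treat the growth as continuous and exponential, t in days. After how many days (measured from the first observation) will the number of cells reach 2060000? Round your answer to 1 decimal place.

t ≈ 22.1 days

r = ln(2041000/500700) / 22 ≈ 0.063872 per day
t = ln(2060000/500700) / r = 1.41445 / 0.063872 ≈ 22.145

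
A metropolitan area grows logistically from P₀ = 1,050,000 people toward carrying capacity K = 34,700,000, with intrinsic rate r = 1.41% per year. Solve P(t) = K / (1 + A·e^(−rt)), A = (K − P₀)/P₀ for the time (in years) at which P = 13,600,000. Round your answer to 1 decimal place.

t ≈ 214.8 years

A = (34700000 − 1050000)/1050000 = 32.04762
13600000 = 34700000/(1 + 32.04762·e^(−0.0141t)) → 1 + 32.04762·e^(−0.0141t) = 2.55147
e^(−0.0141t) = 0.048411 → t = ln(20.65629)/0.0141 = 3.02802/0.0141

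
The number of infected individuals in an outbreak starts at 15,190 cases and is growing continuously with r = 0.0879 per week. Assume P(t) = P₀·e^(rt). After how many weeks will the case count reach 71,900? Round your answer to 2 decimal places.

71900 = 15190 · e^(0.0879·t)
t = ln(71900/15190) / 0.0879 = ln(4.73338) / 0.0879 = 1.55464 / 0.0879

t ≈ 17.69 weeks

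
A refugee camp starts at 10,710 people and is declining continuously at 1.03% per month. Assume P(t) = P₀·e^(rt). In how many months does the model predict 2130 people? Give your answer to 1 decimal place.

2130 = 10710 · e^(-0.0103·t)
t = ln(2130/10710) / -0.0103 = ln(0.19888) / -0.0103 = -1.61506 / -0.0103

t ≈ 156.8 months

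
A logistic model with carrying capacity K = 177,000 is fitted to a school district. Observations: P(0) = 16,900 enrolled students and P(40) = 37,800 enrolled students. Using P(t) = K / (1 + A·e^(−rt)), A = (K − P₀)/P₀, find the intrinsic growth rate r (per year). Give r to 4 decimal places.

A = (177000 − 16900)/16900 = 9.47337
37800 = 177000/(1 + 9.47337·e^(−r·40)) → e^(−40r) = (4.68254 − 1)/9.47337 = 0.388725
r = −ln(0.388725)/40 = 0.94488/40

r ≈ 0.0236 per year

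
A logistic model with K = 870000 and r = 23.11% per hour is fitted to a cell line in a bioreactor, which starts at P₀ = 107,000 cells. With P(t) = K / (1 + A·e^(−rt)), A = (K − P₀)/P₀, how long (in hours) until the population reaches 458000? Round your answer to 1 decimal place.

A = (870000 − 107000)/107000 = 7.13084
458000 = 870000/(1 + 7.13084·e^(−0.2311t)) → 1 + 7.13084·e^(−0.2311t) = 1.89956
e^(−0.2311t) = 0.126151 → t = ln(7.927)/0.2311 = 2.07028/0.2311

t ≈ 9.0 hours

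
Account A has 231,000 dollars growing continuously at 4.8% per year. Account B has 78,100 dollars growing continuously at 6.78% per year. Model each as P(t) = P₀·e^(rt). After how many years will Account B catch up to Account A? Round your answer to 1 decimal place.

231000·e^(0.048t) = 78100·e^(0.0678t)
231000/78100 = e^((0.0678 − 0.048)t) → ln(2.95775) = 0.0198·t
t = 1.08443 / 0.0198

t ≈ 54.8 years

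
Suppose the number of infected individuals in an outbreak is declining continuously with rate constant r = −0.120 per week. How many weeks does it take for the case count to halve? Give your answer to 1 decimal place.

half-life = ln(2) / |r| = 0.69315 / 0.12

half-life ≈ 5.8 weeks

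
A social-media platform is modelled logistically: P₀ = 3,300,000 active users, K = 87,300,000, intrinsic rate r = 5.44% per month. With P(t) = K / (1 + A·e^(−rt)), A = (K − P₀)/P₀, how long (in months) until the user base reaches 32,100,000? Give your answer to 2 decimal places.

A = (87300000 − 3300000)/3300000 = 25.45455
32100000 = 87300000/(1 + 25.45455·e^(−0.0544t)) → 1 + 25.45455·e^(−0.0544t) = 2.71963
e^(−0.0544t) = 0.067557 → t = ln(14.80237)/0.0544 = 2.69479/0.0544

t ≈ 49.54 months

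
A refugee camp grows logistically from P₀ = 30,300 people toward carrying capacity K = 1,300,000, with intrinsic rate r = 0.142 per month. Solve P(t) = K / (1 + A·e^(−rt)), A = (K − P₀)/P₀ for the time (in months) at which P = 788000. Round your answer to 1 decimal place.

A = (1300000 − 30300)/30300 = 41.90429
788000 = 1300000/(1 + 41.90429·e^(−0.142t)) → 1 + 41.90429·e^(−0.142t) = 1.64975
e^(−0.142t) = 0.015505 → t = ln(64.49332)/0.142 = 4.16656/0.142

t ≈ 29.3 months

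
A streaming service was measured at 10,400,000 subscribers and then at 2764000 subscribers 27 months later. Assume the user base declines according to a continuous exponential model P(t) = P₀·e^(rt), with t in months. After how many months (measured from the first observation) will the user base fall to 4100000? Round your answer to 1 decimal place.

t ≈ 19.0 months

r = ln(2764000/10400000) / 27 ≈ -0.049079 per month
t = ln(4100000/10400000) / r = -0.93082 / -0.049079 ≈ 18.966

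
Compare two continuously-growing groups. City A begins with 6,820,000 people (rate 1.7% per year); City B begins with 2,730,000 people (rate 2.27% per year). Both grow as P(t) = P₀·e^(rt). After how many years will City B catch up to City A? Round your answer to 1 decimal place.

t ≈ 160.6 years

6820000·e^(0.017t) = 2730000·e^(0.0227t)
6820000/2730000 = e^((0.0227 − 0.017)t) → ln(2.49817) = 0.0057·t
t = 0.91556 / 0.0057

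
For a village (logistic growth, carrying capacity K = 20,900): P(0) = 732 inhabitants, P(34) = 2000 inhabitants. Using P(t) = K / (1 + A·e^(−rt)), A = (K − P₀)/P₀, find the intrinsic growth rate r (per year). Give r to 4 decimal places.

r ≈ 0.0315 per year

A = (20900 − 732)/732 = 27.55191
2000 = 20900/(1 + 27.55191·e^(−r·34)) → e^(−34r) = (10.45 − 1)/27.55191 = 0.342989
r = −ln(0.342989)/34 = 1.07006/34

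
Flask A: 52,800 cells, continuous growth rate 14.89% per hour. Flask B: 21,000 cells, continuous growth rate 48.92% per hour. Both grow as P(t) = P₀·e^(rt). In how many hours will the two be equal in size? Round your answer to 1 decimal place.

52800·e^(0.1489t) = 21000·e^(0.4892t)
52800/21000 = e^((0.4892 − 0.1489)t) → ln(2.51429) = 0.3403·t
t = 0.92199 / 0.3403

t ≈ 2.7 hours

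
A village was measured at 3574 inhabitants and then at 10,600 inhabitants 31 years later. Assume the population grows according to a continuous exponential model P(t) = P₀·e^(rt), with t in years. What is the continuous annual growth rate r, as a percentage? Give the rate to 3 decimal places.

r ≈ 3.507% per year

10600 = 3574 · e^(r·31)
e^(31r) = 10600/3574 = 2.96586
r = ln(2.96586) / 31 = 1.08717 / 31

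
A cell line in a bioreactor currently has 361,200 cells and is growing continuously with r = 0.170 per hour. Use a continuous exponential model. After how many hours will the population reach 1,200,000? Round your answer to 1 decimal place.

1200000 = 361200 · e^(0.17·t)
t = ln(1200000/361200) / 0.17 = ln(3.32226) / 0.17 = 1.20065 / 0.17

t ≈ 7.1 hours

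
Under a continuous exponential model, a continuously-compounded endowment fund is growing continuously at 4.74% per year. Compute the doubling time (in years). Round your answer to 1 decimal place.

doubling time = ln(2) / |r| = 0.69315 / 0.0474

doubling time ≈ 14.6 years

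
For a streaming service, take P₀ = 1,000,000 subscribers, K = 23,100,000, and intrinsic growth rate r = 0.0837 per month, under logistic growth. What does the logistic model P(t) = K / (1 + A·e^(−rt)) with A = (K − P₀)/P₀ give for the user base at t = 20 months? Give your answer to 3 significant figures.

≈ 4,490,000 subscribers

A = (23100000 − 1000000)/1000000 = 22.1
P(20) = 23100000 / (1 + 22.1·e^(−0.0837·20)) = 23100000 / (1 + 22.1·0.187496)
= 23100000 / 5.14365 ≈ 4490972.26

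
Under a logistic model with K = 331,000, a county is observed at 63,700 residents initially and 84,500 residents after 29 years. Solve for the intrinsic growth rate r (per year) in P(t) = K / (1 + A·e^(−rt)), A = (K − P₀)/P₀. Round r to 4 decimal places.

r ≈ 0.0125 per year

A = (331000 − 63700)/63700 = 4.19623
84500 = 331000/(1 + 4.19623·e^(−r·29)) → e^(−29r) = (3.91716 − 1)/4.19623 = 0.695185
r = −ln(0.695185)/29 = 0.36358/29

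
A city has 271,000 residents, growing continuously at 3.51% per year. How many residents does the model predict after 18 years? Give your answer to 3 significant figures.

P(18) = 271000 · e^(0.0351·18) = 271000 · e^(0.6318)
= 271000 · 1.88099 ≈ 509749.19

≈ 510,000 residents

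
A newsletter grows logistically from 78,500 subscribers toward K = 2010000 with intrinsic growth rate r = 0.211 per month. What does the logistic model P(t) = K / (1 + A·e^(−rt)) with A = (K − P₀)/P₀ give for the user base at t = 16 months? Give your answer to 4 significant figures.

≈ 1,092,000 subscribers

A = (2010000 − 78500)/78500 = 24.6051
P(16) = 2010000 / (1 + 24.6051·e^(−0.211·16)) = 2010000 / (1 + 24.6051·0.034184)
= 2010000 / 1.8411 ≈ 1091739.49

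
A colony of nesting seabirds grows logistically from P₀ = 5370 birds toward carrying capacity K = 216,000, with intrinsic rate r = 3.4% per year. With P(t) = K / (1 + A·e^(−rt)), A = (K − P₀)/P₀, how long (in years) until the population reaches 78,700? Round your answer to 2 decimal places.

A = (216000 − 5370)/5370 = 39.22346
78700 = 216000/(1 + 39.22346·e^(−0.034t)) → 1 + 39.22346·e^(−0.034t) = 2.7446
e^(−0.034t) = 0.044478 → t = ln(22.48279)/0.034 = 3.11275/0.034

t ≈ 91.55 years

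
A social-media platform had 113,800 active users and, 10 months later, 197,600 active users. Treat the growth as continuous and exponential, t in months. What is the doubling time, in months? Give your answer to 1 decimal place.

doubling time ≈ 12.6 months

r = ln(197600/113800) / 10 = ln(1.73638) / 10 ≈ 0.05518 per month
doubling time = ln 2 / |r| = 0.69315 / 0.05518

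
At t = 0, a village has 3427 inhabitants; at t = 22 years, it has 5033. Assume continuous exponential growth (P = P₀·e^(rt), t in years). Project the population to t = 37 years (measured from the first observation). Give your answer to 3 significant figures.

r = ln(5033/3427) / 22 ≈ 0.01747 per year
P(37) = 3427 · e^(0.01747·37) = 3427 · 1.90861 ≈ 6540.8

≈ 6,540 inhabitants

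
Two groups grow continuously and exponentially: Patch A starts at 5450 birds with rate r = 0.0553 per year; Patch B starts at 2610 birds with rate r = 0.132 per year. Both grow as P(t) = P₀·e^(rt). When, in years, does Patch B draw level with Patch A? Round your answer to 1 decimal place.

t ≈ 9.6 years

5450·e^(0.0553t) = 2610·e^(0.132t)
5450/2610 = e^((0.132 − 0.0553)t) → ln(2.08812) = 0.0767·t
t = 0.73627 / 0.0767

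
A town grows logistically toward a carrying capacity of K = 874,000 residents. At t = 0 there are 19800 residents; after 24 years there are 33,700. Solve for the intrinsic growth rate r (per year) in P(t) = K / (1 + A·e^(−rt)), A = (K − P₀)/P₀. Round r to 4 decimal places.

A = (874000 − 19800)/19800 = 43.14141
33700 = 874000/(1 + 43.14141·e^(−r·24)) → e^(−24r) = (25.93472 − 1)/43.14141 = 0.577976
r = −ln(0.577976)/24 = 0.54822/24

r ≈ 0.0228 per year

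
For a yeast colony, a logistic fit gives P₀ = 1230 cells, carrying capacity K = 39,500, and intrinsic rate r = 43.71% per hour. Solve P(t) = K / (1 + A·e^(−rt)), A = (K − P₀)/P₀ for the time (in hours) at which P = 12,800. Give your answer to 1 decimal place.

t ≈ 6.2 hours

A = (39500 − 1230)/1230 = 31.11382
12800 = 39500/(1 + 31.11382·e^(−0.4371t)) → 1 + 31.11382·e^(−0.4371t) = 3.08594
e^(−0.4371t) = 0.067042 → t = ln(14.91599)/0.4371 = 2.70243/0.4371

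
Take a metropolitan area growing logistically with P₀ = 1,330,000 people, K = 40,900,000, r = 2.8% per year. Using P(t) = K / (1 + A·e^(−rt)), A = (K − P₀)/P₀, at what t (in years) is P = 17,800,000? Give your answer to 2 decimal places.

A = (40900000 − 1330000)/1330000 = 29.75188
17800000 = 40900000/(1 + 29.75188·e^(−0.028t)) → 1 + 29.75188·e^(−0.028t) = 2.29775
e^(−0.028t) = 0.043619 → t = ln(22.92569)/0.028 = 3.13226/0.028

t ≈ 111.87 years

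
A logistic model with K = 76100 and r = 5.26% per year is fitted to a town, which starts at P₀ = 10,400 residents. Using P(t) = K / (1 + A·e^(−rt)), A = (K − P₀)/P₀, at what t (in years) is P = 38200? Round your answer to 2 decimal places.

t ≈ 35.19 years

A = (76100 − 10400)/10400 = 6.31731
38200 = 76100/(1 + 6.31731·e^(−0.0526t)) → 1 + 6.31731·e^(−0.0526t) = 1.99215
e^(−0.0526t) = 0.157052 → t = ln(6.36731)/0.0526 = 1.85118/0.0526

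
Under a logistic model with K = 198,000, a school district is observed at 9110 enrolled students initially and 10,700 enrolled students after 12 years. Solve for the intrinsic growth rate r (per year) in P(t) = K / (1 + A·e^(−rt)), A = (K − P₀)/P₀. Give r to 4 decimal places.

A = (198000 − 9110)/9110 = 20.73436
10700 = 198000/(1 + 20.73436·e^(−r·12)) → e^(−12r) = (18.50467 − 1)/20.73436 = 0.844235
r = −ln(0.844235)/12 = 0.16932/12

r ≈ 0.0141 per year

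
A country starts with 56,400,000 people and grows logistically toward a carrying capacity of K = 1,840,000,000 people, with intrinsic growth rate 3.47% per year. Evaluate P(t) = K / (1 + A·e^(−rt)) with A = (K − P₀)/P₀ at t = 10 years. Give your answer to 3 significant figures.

≈ 78,800,000 people

A = (1840000000 − 56400000)/56400000 = 31.62411
P(10) = 1840000000 / (1 + 31.62411·e^(−0.0347·10)) = 1840000000 / (1 + 31.62411·0.706805)
= 1840000000 / 23.35209 ≈ 78793797.46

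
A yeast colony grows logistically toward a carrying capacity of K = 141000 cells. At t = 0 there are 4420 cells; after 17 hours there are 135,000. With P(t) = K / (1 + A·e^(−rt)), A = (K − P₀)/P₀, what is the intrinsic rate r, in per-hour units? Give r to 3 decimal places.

r ≈ 0.385 per hour

A = (141000 − 4420)/4420 = 30.90045
135000 = 141000/(1 + 30.90045·e^(−r·17)) → e^(−17r) = (1.04444 − 1)/30.90045 = 0.001438
r = −ln(0.001438)/17 = 6.54429/17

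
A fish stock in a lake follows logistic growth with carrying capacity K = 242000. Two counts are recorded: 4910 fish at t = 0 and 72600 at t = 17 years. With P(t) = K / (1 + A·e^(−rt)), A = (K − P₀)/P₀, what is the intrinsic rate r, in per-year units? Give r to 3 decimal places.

r ≈ 0.178 per year

A = (242000 − 4910)/4910 = 48.28717
72600 = 242000/(1 + 48.28717·e^(−r·17)) → e^(−17r) = (3.33333 − 1)/48.28717 = 0.048322
r = −ln(0.048322)/17 = 3.02987/17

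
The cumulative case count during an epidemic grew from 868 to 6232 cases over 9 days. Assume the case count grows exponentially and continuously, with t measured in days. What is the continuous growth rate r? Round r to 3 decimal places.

6232 = 868 · e^(r·9)
e^(9r) = 6232/868 = 7.17972
r = ln(7.17972) / 9 = 1.97126 / 9

r ≈ 0.219 per day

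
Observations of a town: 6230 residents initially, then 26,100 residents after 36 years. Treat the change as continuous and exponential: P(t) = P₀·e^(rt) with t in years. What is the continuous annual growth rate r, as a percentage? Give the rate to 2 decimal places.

r ≈ 3.98% per year

26100 = 6230 · e^(r·36)
e^(36r) = 26100/6230 = 4.18941
r = ln(4.18941) / 36 = 1.43256 / 36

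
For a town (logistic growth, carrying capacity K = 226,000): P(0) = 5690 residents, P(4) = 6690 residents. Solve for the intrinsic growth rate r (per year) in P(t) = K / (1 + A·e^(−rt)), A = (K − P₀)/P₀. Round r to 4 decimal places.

A = (226000 − 5690)/5690 = 38.7188
6690 = 226000/(1 + 38.7188·e^(−r·4)) → e^(−4r) = (33.78176 − 1)/38.7188 = 0.846663
r = −ln(0.846663)/4 = 0.16645/4

r ≈ 0.0416 per year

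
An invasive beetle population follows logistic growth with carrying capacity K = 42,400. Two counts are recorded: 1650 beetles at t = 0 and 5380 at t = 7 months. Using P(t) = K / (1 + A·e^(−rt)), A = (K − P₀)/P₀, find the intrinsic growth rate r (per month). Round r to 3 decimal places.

r ≈ 0.183 per month

A = (42400 − 1650)/1650 = 24.69697
5380 = 42400/(1 + 24.69697·e^(−r·7)) → e^(−7r) = (7.88104 − 1)/24.69697 = 0.278619
r = −ln(0.278619)/7 = 1.27791/7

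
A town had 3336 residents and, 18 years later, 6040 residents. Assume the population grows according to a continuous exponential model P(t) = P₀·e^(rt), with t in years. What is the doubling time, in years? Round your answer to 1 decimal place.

r = ln(6040/3336) / 18 = ln(1.81055) / 18 ≈ 0.03298 per year
doubling time = ln 2 / |r| = 0.69315 / 0.03298

doubling time ≈ 21.0 years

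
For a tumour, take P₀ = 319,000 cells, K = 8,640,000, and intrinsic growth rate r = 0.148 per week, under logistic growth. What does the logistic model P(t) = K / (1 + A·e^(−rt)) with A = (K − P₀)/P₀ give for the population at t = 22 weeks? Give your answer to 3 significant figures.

A = (8640000 − 319000)/319000 = 26.08464
P(22) = 8640000 / (1 + 26.08464·e^(−0.148·22)) = 8640000 / (1 + 26.08464·0.038542)
= 8640000 / 2.00536 ≈ 4308451.34

≈ 4,310,000 cells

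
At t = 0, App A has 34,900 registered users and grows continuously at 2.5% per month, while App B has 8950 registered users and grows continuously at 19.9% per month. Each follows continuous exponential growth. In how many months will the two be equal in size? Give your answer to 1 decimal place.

t ≈ 7.8 months

34900·e^(0.025t) = 8950·e^(0.199t)
34900/8950 = e^((0.199 − 0.025)t) → ln(3.89944) = 0.174·t
t = 1.36083 / 0.174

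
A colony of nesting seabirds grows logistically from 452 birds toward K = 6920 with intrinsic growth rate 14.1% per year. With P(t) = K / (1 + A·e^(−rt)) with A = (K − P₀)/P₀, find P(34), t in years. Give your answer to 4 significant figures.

A = (6920 − 452)/452 = 14.30973
P(34) = 6920 / (1 + 14.30973·e^(−0.141·34)) = 6920 / (1 + 14.30973·0.008279)
= 6920 / 1.11847 ≈ 6187

≈ 6,187 birds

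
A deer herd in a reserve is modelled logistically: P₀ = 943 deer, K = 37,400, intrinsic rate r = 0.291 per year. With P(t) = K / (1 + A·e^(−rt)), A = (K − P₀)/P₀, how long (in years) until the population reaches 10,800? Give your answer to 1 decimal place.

t ≈ 9.5 years

A = (37400 − 943)/943 = 38.66066
10800 = 37400/(1 + 38.66066·e^(−0.291t)) → 1 + 38.66066·e^(−0.291t) = 3.46296
e^(−0.291t) = 0.063707 → t = ln(15.69681)/0.291 = 2.75346/0.291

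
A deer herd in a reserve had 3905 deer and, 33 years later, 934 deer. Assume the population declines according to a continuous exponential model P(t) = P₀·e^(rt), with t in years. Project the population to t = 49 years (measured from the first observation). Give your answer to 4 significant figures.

≈ 466.8 deer

r = ln(934/3905) / 33 ≈ -0.04335 per year
P(49) = 3905 · e^(-0.04335·49) = 3905 · 0.11954 ≈ 466.79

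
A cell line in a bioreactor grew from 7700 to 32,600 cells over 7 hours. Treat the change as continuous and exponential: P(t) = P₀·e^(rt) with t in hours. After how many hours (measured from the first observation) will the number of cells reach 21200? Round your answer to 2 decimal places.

r = ln(32600/7700) / 7 ≈ 0.206156 per hour
t = ln(21200/7700) / r = 1.01278 / 0.206156 ≈ 4.913

t ≈ 4.91 hours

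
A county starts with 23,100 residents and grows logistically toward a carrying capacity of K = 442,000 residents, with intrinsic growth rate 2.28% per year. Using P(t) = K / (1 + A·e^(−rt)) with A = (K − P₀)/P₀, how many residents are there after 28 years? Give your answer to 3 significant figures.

A = (442000 − 23100)/23100 = 18.1342
P(28) = 442000 / (1 + 18.1342·e^(−0.0228·28)) = 442000 / (1 + 18.1342·0.528137)
= 442000 / 10.57734 ≈ 41787.45

≈ 41,800 residents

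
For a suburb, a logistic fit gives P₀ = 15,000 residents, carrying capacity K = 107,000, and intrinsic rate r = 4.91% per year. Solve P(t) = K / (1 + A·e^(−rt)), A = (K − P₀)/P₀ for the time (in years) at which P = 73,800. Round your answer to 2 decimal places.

t ≈ 53.21 years

A = (107000 − 15000)/15000 = 6.13333
73800 = 107000/(1 + 6.13333·e^(−0.0491t)) → 1 + 6.13333·e^(−0.0491t) = 1.44986
e^(−0.0491t) = 0.073347 → t = ln(13.63373)/0.0491 = 2.61255/0.0491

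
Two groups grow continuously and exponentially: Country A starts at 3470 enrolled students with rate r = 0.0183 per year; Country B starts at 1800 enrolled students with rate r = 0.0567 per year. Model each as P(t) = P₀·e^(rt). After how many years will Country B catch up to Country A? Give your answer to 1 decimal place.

t ≈ 17.1 years

3470·e^(0.0183t) = 1800·e^(0.0567t)
3470/1800 = e^((0.0567 − 0.0183)t) → ln(1.92778) = 0.0384·t
t = 0.65637 / 0.0384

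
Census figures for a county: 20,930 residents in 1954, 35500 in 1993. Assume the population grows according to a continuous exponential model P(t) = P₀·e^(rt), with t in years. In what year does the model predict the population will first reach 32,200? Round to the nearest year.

year 1986

r = ln(35500/20930) / 39 = 0.52835/39 ≈ 0.013547 per year
t = ln(32200/20930) / r = 0.43078/0.013547 ≈ 31.8 years after 1954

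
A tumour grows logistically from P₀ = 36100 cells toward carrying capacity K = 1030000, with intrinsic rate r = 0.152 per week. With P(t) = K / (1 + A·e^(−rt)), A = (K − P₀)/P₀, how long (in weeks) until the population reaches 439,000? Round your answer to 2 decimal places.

t ≈ 19.86 weeks

A = (1030000 − 36100)/36100 = 27.53186
439000 = 1030000/(1 + 27.53186·e^(−0.152t)) → 1 + 27.53186·e^(−0.152t) = 2.34624
e^(−0.152t) = 0.048898 → t = ln(20.4509)/0.152 = 3.01803/0.152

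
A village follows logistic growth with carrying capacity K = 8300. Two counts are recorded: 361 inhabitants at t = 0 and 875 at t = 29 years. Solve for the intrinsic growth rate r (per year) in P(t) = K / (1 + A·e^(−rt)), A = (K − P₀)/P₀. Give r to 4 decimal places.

r ≈ 0.0328 per year

A = (8300 − 361)/361 = 21.99169
875 = 8300/(1 + 21.99169·e^(−r·29)) → e^(−29r) = (9.48571 − 1)/21.99169 = 0.38586
r = −ln(0.38586)/29 = 0.95228/29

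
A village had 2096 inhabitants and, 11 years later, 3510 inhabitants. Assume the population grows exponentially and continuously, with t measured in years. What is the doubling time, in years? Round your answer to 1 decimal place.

doubling time ≈ 14.8 years

r = ln(3510/2096) / 11 = ln(1.67462) / 11 ≈ 0.046871 per year
doubling time = ln 2 / |r| = 0.69315 / 0.046871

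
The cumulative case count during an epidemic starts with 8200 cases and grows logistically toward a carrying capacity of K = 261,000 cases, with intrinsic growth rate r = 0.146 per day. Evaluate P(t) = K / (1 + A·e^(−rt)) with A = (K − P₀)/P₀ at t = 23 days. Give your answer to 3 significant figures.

A = (261000 − 8200)/8200 = 30.82927
P(23) = 261000 / (1 + 30.82927·e^(−0.146·23)) = 261000 / (1 + 30.82927·0.034805)
= 261000 / 2.07301 ≈ 125904.09

≈ 126,000 cases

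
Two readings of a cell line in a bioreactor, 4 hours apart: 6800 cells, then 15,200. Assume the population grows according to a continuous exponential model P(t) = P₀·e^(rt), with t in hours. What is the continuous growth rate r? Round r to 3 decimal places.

15200 = 6800 · e^(r·4)
e^(4r) = 15200/6800 = 2.23529
r = ln(2.23529) / 4 = 0.80437 / 4

r ≈ 0.201 per hour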